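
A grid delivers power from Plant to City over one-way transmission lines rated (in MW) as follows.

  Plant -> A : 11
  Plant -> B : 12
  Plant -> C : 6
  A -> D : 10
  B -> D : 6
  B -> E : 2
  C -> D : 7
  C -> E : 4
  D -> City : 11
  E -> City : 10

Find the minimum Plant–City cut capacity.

17

Augment Plant→A→D→City: bottleneck 10, flow now 10.
Augment Plant→B→D→City: bottleneck 1, flow now 11.
Augment Plant→B→E→City: bottleneck 2, flow now 13.
Augment Plant→C→E→City: bottleneck 4, flow now 17.
No augmenting path remains; maximum flow = 17.
By max-flow min-cut, the minimum cut capacity equals the max flow.
In the residual graph, reachable from Plant: {Plant, A, B, C, D}.
Min-cut edges: B→E (2), C→E (4), D→City (11); capacity 2 + 4 + 11 = 17.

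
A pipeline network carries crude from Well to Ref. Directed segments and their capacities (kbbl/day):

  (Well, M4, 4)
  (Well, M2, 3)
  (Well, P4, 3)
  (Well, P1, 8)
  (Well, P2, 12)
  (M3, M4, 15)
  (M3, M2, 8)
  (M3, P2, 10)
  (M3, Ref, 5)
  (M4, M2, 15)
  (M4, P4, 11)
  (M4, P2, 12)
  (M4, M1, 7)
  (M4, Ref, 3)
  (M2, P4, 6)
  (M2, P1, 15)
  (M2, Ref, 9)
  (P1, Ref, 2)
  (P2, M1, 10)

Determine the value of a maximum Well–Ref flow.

9

Augment Well→M4→Ref: bottleneck 3, flow now 3.
Augment Well→M2→Ref: bottleneck 3, flow now 6.
Augment Well→P1→Ref: bottleneck 2, flow now 8.
Augment Well→M4→M2→Ref: bottleneck 1, flow now 9.
No augmenting path remains; maximum flow = 9.
In the residual graph, reachable from Well: {Well, P4, P1, P2, M1}.
Min-cut edges: Well→M4 (4), Well→M2 (3), P1→Ref (2); capacity 4 + 3 + 2 = 9.
This cut is saturated, so no flow can exceed 9.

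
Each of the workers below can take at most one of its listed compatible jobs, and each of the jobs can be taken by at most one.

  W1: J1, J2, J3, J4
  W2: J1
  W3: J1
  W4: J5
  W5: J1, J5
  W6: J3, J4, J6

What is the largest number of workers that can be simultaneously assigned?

4

Unit-capacity flow: source→left, listed edges, right→sink; max matching = max flow.
Augmenting path W1→J1 (+1); matched 1.
Augmenting path W4→J5 (+1); matched 2.
Augmenting path W6→J3 (+1); matched 3.
Augmenting path W2→J1→W1→J2 (+1); matched 4.
No augmenting path remains; maximum matching = 4.
König certificate: {W1, W6, J1, J5} is a vertex cover of size 4 (every listed pair touches it), so no matching can be larger.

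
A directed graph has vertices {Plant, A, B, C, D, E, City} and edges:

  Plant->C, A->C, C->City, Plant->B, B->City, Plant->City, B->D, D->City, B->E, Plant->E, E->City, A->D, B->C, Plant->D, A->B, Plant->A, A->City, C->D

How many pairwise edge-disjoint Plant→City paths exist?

6

Assign every edge capacity 1; by Menger, the answer equals the max flow.
Path Plant→City (+1); total 1.
Path Plant→A→City (+1); total 2.
Path Plant→B→City (+1); total 3.
Path Plant→C→City (+1); total 4.
Path Plant→D→City (+1); total 5.
Path Plant→E→City (+1); total 6.
No residual Plant→City path; max flow = 6.
Certifying cut of size 6: {Plant→A, Plant→B, Plant→C, Plant→City, Plant→D, Plant→E}.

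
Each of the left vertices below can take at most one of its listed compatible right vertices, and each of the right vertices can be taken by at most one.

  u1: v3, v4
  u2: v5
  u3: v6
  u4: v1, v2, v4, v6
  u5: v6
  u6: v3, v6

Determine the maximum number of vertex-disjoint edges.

Unit-capacity flow: source→left, listed edges, right→sink; max matching = max flow.
Augmenting path u1→v3 (+1); matched 1.
Augmenting path u2→v5 (+1); matched 2.
Augmenting path u3→v6 (+1); matched 3.
Augmenting path u4→v1 (+1); matched 4.
Augmenting path u6→v3→u1→v4 (+1); matched 5.
No augmenting path remains; maximum matching = 5.
König certificate: {u1, u2, u4, u6, v6} is a vertex cover of size 5 (every listed pair touches it), so no matching can be larger.

5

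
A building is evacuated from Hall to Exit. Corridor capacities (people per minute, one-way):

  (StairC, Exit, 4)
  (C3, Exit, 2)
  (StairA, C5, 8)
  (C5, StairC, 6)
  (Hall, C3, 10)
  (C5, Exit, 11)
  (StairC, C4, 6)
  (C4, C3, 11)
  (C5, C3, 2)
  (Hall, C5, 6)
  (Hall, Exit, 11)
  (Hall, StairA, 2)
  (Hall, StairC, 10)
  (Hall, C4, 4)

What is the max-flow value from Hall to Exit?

25

Augment Hall→Exit: bottleneck 11, flow now 11.
Augment Hall→C5→Exit: bottleneck 6, flow now 17.
Augment Hall→StairC→Exit: bottleneck 4, flow now 21.
Augment Hall→C3→Exit: bottleneck 2, flow now 23.
Augment Hall→StairA→C5→Exit: bottleneck 2, flow now 25.
No augmenting path remains; maximum flow = 25.
In the residual graph, reachable from Hall: {Hall, StairC, C4, C3}.
Min-cut edges: Hall→StairA (2), Hall→C5 (6), Hall→Exit (11), StairC→Exit (4), C3→Exit (2); capacity 2 + 6 + 11 + 4 + 2 = 25.
This cut is saturated, so no flow can exceed 25.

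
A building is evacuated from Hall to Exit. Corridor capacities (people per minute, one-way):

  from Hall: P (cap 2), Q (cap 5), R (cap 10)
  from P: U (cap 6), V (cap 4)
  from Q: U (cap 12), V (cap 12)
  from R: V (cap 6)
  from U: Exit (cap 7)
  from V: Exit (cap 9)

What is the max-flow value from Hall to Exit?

Augment Hall→P→U→Exit: bottleneck 2, flow now 2.
Augment Hall→Q→U→Exit: bottleneck 5, flow now 7.
Augment Hall→R→V→Exit: bottleneck 6, flow now 13.
No augmenting path remains; maximum flow = 13.
In the residual graph, reachable from Hall: {Hall, R}.
Min-cut edges: Hall→P (2), Hall→Q (5), R→V (6); capacity 2 + 5 + 6 = 13.
This cut is saturated, so no flow can exceed 13.

13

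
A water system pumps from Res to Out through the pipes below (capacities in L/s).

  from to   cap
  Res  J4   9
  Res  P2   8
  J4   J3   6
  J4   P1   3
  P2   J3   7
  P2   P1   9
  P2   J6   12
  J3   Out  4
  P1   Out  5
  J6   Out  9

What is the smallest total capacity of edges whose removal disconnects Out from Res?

15

Augment Res→J4→J3→Out: bottleneck 4, flow now 4.
Augment Res→J4→P1→Out: bottleneck 3, flow now 7.
Augment Res→P2→P1→Out: bottleneck 2, flow now 9.
Augment Res→P2→J6→Out: bottleneck 6, flow now 15.
No augmenting path remains; maximum flow = 15.
By max-flow min-cut, the minimum cut capacity equals the max flow.
In the residual graph, reachable from Res: {Res, J4, J3}.
Min-cut edges: Res→P2 (8), J4→P1 (3), J3→Out (4); capacity 8 + 3 + 4 = 15.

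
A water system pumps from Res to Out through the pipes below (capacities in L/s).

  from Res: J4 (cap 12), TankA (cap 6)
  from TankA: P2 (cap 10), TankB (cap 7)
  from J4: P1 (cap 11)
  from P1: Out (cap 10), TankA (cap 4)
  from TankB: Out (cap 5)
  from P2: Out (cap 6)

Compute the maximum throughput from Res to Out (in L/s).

17

Augment Res→TankA→TankB→Out: bottleneck 5, flow now 5.
Augment Res→TankA→P2→Out: bottleneck 1, flow now 6.
Augment Res→J4→P1→Out: bottleneck 10, flow now 16.
Augment Res→J4→P1→TankA→P2→Out: bottleneck 1, flow now 17.
No augmenting path remains; maximum flow = 17.
In the residual graph, reachable from Res: {Res, J4}.
Min-cut edges: Res→TankA (6), J4→P1 (11); capacity 6 + 11 = 17.
This cut is saturated, so no flow can exceed 17.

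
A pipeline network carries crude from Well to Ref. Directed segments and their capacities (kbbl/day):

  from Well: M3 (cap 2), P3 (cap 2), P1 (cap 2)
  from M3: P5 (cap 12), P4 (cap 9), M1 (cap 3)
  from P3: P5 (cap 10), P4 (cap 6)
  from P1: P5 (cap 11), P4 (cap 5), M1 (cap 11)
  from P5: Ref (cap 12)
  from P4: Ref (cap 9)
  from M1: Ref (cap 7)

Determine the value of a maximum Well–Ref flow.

6

Augment Well→M3→P5→Ref: bottleneck 2, flow now 2.
Augment Well→P3→P5→Ref: bottleneck 2, flow now 4.
Augment Well→P1→P5→Ref: bottleneck 2, flow now 6.
No augmenting path remains; maximum flow = 6.
In the residual graph, reachable from Well: {Well}.
Min-cut edges: Well→M3 (2), Well→P3 (2), Well→P1 (2); capacity 2 + 2 + 2 = 6.
This cut is saturated, so no flow can exceed 6.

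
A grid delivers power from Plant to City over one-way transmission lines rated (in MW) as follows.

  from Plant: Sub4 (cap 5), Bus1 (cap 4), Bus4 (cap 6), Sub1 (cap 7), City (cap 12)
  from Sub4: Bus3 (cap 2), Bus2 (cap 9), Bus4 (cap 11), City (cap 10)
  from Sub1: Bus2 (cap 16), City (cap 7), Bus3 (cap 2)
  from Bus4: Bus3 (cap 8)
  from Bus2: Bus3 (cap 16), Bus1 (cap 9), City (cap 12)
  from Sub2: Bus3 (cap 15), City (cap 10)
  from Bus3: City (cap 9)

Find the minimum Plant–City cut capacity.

Augment Plant→City: bottleneck 12, flow now 12.
Augment Plant→Sub4→City: bottleneck 5, flow now 17.
Augment Plant→Sub1→City: bottleneck 7, flow now 24.
Augment Plant→Bus4→Bus3→City: bottleneck 6, flow now 30.
No augmenting path remains; maximum flow = 30.
By max-flow min-cut, the minimum cut capacity equals the max flow.
In the residual graph, reachable from Plant: {Plant, Bus1}.
Min-cut edges: Plant→Sub4 (5), Plant→Sub1 (7), Plant→Bus4 (6), Plant→City (12); capacity 5 + 7 + 6 + 12 = 30.

30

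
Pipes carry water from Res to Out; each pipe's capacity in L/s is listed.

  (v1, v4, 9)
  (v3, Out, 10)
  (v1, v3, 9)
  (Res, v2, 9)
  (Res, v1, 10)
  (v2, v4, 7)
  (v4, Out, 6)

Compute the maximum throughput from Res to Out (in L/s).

15

Augment Res→v1→v3→Out: bottleneck 9, flow now 9.
Augment Res→v1→v4→Out: bottleneck 1, flow now 10.
Augment Res→v2→v4→Out: bottleneck 5, flow now 15.
No augmenting path remains; maximum flow = 15.
In the residual graph, reachable from Res: {Res, v1, v2, v4}.
Min-cut edges: v1→v3 (9), v4→Out (6); capacity 9 + 6 = 15.
This cut is saturated, so no flow can exceed 15.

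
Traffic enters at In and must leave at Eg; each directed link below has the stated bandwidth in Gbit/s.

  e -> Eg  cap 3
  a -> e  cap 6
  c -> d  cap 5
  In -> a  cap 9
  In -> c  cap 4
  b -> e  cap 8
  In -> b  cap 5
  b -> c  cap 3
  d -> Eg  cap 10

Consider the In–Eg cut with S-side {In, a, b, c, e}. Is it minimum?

Given cut capacity: 5 + 3 = 8.
Augment In→a→e→Eg: bottleneck 3, flow now 3.
Augment In→c→d→Eg: bottleneck 4, flow now 7.
Augment In→b→c→d→Eg: bottleneck 1, flow now 8.
No augmenting path remains; maximum flow = 8.
Cut capacity 8 equals the max flow, so it is a minimum cut.

Yes — it is a minimum cut (capacity 8).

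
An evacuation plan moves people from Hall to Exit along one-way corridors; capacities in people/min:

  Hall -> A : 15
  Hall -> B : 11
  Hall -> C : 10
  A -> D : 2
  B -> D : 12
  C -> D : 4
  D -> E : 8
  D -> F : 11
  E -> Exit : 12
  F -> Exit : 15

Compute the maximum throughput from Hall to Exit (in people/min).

Augment Hall→A→D→E→Exit: bottleneck 2, flow now 2.
Augment Hall→B→D→E→Exit: bottleneck 6, flow now 8.
Augment Hall→B→D→F→Exit: bottleneck 5, flow now 13.
Augment Hall→C→D→F→Exit: bottleneck 4, flow now 17.
No augmenting path remains; maximum flow = 17.
In the residual graph, reachable from Hall: {Hall, A, C}.
Min-cut edges: Hall→B (11), A→D (2), C→D (4); capacity 11 + 2 + 4 = 17.
This cut is saturated, so no flow can exceed 17.

17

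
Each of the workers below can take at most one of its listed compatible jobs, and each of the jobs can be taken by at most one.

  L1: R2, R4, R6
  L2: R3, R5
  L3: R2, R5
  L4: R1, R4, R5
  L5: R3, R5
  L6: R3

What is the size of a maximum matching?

5

Unit-capacity flow: source→left, listed edges, right→sink; max matching = max flow.
Augmenting path L1→R2 (+1); matched 1.
Augmenting path L2→R3 (+1); matched 2.
Augmenting path L3→R5 (+1); matched 3.
Augmenting path L4→R1 (+1); matched 4.
Augmenting path L5→R5→L3→R2→L1→R4 (+1); matched 5.
No augmenting path remains; maximum matching = 5.
König certificate: {L1, L3, L4, R3, R5} is a vertex cover of size 5 (every listed pair touches it), so no matching can be larger.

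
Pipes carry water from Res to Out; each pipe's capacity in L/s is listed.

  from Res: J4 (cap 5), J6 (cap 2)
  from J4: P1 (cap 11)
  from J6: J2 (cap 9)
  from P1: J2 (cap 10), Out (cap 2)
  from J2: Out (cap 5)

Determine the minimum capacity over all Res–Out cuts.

7

Augment Res→J4→P1→Out: bottleneck 2, flow now 2.
Augment Res→J6→J2→Out: bottleneck 2, flow now 4.
Augment Res→J4→P1→J2→Out: bottleneck 3, flow now 7.
No augmenting path remains; maximum flow = 7.
By max-flow min-cut, the minimum cut capacity equals the max flow.
In the residual graph, reachable from Res: {Res}.
Min-cut edges: Res→J4 (5), Res→J6 (2); capacity 5 + 2 = 7.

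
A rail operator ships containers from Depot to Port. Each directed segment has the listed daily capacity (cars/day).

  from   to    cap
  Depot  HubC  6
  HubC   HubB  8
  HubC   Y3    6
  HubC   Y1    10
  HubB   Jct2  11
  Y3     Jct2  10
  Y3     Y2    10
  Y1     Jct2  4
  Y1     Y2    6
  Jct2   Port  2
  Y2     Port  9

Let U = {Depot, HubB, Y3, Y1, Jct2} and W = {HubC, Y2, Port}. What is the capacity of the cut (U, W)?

Edges leaving {Depot, HubB, Y3, Y1, Jct2}: Depot→HubC (6), Y3→Y2 (10), Y1→Y2 (6), Jct2→Port (2).
Cut capacity = 6 + 10 + 6 + 2 = 24.

24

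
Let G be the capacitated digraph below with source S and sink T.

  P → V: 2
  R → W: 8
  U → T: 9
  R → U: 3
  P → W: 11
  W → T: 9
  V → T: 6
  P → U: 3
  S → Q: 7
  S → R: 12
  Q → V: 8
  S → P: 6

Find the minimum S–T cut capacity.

21

Augment S→P→U→T: bottleneck 3, flow now 3.
Augment S→P→V→T: bottleneck 2, flow now 5.
Augment S→P→W→T: bottleneck 1, flow now 6.
Augment S→Q→V→T: bottleneck 4, flow now 10.
Augment S→R→U→T: bottleneck 3, flow now 13.
Augment S→R→W→T: bottleneck 8, flow now 21.
No augmenting path remains; maximum flow = 21.
By max-flow min-cut, the minimum cut capacity equals the max flow.
In the residual graph, reachable from S: {S, P, Q, R, V, W}.
Min-cut edges: P→U (3), R→U (3), V→T (6), W→T (9); capacity 3 + 3 + 6 + 9 = 21.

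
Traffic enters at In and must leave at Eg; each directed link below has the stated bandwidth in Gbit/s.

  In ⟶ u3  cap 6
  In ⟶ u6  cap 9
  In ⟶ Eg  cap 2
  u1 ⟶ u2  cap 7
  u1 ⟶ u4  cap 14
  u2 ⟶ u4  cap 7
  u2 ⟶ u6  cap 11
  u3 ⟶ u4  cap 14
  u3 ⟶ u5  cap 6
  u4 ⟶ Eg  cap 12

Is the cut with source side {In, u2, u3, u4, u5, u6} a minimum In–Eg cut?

Given cut capacity: 2 + 12 = 14.
Augment In→Eg: bottleneck 2, flow now 2.
Augment In→u3→u4→Eg: bottleneck 6, flow now 8.
No augmenting path remains; maximum flow = 8.
In the residual graph, reachable from In: {In, u6}.
Min-cut edges: In→u3 (6), In→Eg (2); capacity 6 + 2 = 8.
Cut capacity 14 exceeds the max flow 8, so it is not minimum.

No — its capacity is 14, but the minimum cut has capacity 8.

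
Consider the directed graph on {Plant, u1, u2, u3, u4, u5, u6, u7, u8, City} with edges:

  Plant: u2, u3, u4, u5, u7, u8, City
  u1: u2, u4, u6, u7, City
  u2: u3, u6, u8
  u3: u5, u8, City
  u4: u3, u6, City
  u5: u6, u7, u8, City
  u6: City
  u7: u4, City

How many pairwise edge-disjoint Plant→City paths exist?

6

Assign every edge capacity 1; by Menger, the answer equals the max flow.
Path Plant→City (+1); total 1.
Path Plant→u3→City (+1); total 2.
Path Plant→u4→City (+1); total 3.
Path Plant→u5→City (+1); total 4.
Path Plant→u7→City (+1); total 5.
Path Plant→u2→u6→City (+1); total 6.
No residual Plant→City path; max flow = 6.
Certifying cut of size 6: {Plant→City, Plant→u2, Plant→u3, Plant→u4, Plant→u5, Plant→u7}.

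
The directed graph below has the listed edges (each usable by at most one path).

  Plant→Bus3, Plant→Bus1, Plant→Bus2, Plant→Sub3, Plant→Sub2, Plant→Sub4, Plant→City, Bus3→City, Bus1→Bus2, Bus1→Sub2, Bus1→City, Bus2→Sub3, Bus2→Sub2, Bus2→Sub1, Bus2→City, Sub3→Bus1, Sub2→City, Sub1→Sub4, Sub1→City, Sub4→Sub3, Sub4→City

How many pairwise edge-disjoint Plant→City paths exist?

7

Assign every edge capacity 1; by Menger, the answer equals the max flow.
Path Plant→City (+1); total 1.
Path Plant→Bus3→City (+1); total 2.
Path Plant→Bus1→City (+1); total 3.
Path Plant→Bus2→City (+1); total 4.
Path Plant→Sub2→City (+1); total 5.
Path Plant→Sub4→City (+1); total 6.
Path Plant→Sub3→Bus1→Bus2→Sub1→City (+1); total 7.
No residual Plant→City path; max flow = 7.
Certifying cut of size 7: {Plant→Bus1, Plant→Bus2, Plant→Bus3, Plant→City, Plant→Sub2, Plant→Sub3, Plant→Sub4}.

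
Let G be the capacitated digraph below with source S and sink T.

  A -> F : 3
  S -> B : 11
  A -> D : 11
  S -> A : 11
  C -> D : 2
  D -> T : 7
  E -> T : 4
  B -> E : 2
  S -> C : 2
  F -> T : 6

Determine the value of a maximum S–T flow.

12

Augment S→A→D→T: bottleneck 7, flow now 7.
Augment S→A→F→T: bottleneck 3, flow now 10.
Augment S→B→E→T: bottleneck 2, flow now 12.
No augmenting path remains; maximum flow = 12.
In the residual graph, reachable from S: {S, A, B, C, D}.
Min-cut edges: A→F (3), B→E (2), D→T (7); capacity 3 + 2 + 7 = 12.
This cut is saturated, so no flow can exceed 12.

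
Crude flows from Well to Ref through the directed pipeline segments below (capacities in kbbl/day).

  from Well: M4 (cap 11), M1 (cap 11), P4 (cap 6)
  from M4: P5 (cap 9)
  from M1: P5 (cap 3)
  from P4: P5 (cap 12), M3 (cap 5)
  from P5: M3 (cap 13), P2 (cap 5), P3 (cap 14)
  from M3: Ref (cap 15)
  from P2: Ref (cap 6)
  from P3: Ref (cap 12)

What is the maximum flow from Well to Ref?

Augment Well→P4→M3→Ref: bottleneck 5, flow now 5.
Augment Well→M4→P5→M3→Ref: bottleneck 9, flow now 14.
Augment Well→M1→P5→M3→Ref: bottleneck 1, flow now 15.
Augment Well→M1→P5→P2→Ref: bottleneck 2, flow now 17.
Augment Well→P4→P5→P2→Ref: bottleneck 1, flow now 18.
No augmenting path remains; maximum flow = 18.
In the residual graph, reachable from Well: {Well, M4, M1}.
Min-cut edges: Well→P4 (6), M4→P5 (9), M1→P5 (3); capacity 6 + 9 + 3 = 18.
This cut is saturated, so no flow can exceed 18.

18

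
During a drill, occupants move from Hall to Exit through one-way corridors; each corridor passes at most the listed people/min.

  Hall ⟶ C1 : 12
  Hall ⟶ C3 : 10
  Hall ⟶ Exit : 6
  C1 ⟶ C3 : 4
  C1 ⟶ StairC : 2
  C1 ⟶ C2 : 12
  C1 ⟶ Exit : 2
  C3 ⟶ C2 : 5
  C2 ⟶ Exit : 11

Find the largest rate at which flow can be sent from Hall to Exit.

19

Augment Hall→Exit: bottleneck 6, flow now 6.
Augment Hall→C1→Exit: bottleneck 2, flow now 8.
Augment Hall→C1→C2→Exit: bottleneck 10, flow now 18.
Augment Hall→C3→C2→Exit: bottleneck 1, flow now 19.
No augmenting path remains; maximum flow = 19.
In the residual graph, reachable from Hall: {Hall, C1, C3, StairC, C2}.
Min-cut edges: Hall→Exit (6), C1→Exit (2), C2→Exit (11); capacity 6 + 2 + 11 = 19.
This cut is saturated, so no flow can exceed 19.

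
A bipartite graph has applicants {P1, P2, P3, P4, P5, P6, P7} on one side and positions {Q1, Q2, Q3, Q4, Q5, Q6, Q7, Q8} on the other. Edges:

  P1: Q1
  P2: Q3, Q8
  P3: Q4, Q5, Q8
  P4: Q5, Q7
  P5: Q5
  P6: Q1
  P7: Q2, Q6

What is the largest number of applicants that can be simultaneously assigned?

6

Unit-capacity flow: source→left, listed edges, right→sink; max matching = max flow.
Augmenting path P1→Q1 (+1); matched 1.
Augmenting path P2→Q3 (+1); matched 2.
Augmenting path P3→Q4 (+1); matched 3.
Augmenting path P4→Q5 (+1); matched 4.
Augmenting path P7→Q2 (+1); matched 5.
Augmenting path P5→Q5→P4→Q7 (+1); matched 6.
No augmenting path remains; maximum matching = 6.
König certificate: {P2, P3, P4, P5, P7, Q1} is a vertex cover of size 6 (every listed pair touches it), so no matching can be larger.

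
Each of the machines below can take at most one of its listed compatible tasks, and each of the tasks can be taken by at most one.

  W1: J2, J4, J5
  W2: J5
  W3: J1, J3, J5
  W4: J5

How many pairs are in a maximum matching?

Unit-capacity flow: source→left, listed edges, right→sink; max matching = max flow.
Augmenting path W1→J2 (+1); matched 1.
Augmenting path W2→J5 (+1); matched 2.
Augmenting path W3→J1 (+1); matched 3.
No augmenting path remains; maximum matching = 3.
König certificate: {W1, W3, J5} is a vertex cover of size 3 (every listed pair touches it), so no matching can be larger.

3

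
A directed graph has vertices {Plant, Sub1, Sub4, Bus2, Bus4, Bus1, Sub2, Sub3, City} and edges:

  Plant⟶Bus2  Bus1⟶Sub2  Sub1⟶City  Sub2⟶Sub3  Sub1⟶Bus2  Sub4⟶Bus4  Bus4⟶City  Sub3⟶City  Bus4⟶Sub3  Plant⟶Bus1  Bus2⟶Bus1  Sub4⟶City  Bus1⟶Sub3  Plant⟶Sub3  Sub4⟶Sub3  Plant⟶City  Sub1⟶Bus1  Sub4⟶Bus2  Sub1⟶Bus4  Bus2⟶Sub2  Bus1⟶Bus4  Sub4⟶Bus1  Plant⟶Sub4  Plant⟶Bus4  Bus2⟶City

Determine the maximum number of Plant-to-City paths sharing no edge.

5

Assign every edge capacity 1; by Menger, the answer equals the max flow.
Path Plant→City (+1); total 1.
Path Plant→Sub4→City (+1); total 2.
Path Plant→Bus2→City (+1); total 3.
Path Plant→Bus4→City (+1); total 4.
Path Plant→Sub3→City (+1); total 5.
No residual Plant→City path; max flow = 5.
Certifying cut of size 5: {Bus4→City, Plant→Bus2, Plant→City, Plant→Sub4, Sub3→City}.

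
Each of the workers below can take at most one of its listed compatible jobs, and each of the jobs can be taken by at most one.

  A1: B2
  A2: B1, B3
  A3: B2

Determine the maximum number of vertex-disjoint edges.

Unit-capacity flow: source→left, listed edges, right→sink; max matching = max flow.
Augmenting path A1→B2 (+1); matched 1.
Augmenting path A2→B1 (+1); matched 2.
No augmenting path remains; maximum matching = 2.
König certificate: {A2, B2} is a vertex cover of size 2 (every listed pair touches it), so no matching can be larger.

2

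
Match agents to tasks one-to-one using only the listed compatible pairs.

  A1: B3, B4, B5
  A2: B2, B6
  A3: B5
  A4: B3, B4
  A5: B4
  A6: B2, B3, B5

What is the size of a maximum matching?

5

Unit-capacity flow: source→left, listed edges, right→sink; max matching = max flow.
Augmenting path A1→B3 (+1); matched 1.
Augmenting path A2→B2 (+1); matched 2.
Augmenting path A3→B5 (+1); matched 3.
Augmenting path A4→B4 (+1); matched 4.
Augmenting path A6→B2→A2→B6 (+1); matched 5.
No augmenting path remains; maximum matching = 5.
König certificate: {A2, A6, B3, B4, B5} is a vertex cover of size 5 (every listed pair touches it), so no matching can be larger.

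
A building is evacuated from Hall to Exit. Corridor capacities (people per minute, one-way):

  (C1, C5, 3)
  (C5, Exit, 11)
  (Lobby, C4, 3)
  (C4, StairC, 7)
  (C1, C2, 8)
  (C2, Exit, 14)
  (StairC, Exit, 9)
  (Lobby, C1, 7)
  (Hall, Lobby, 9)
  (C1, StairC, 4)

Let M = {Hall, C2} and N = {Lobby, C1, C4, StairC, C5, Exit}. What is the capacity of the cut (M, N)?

23

Edges leaving {Hall, C2}: Hall→Lobby (9), C2→Exit (14).
Cut capacity = 9 + 14 = 23.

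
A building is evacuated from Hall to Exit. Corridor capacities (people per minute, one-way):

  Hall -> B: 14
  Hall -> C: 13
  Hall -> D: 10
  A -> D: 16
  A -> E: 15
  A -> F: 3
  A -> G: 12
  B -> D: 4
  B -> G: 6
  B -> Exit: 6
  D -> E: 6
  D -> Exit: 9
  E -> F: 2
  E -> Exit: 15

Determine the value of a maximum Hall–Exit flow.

Augment Hall→B→Exit: bottleneck 6, flow now 6.
Augment Hall→D→Exit: bottleneck 9, flow now 15.
Augment Hall→D→E→Exit: bottleneck 1, flow now 16.
Augment Hall→B→D→E→Exit: bottleneck 4, flow now 20.
No augmenting path remains; maximum flow = 20.
In the residual graph, reachable from Hall: {Hall, B, C, G}.
Min-cut edges: Hall→D (10), B→D (4), B→Exit (6); capacity 10 + 4 + 6 = 20.
This cut is saturated, so no flow can exceed 20.

20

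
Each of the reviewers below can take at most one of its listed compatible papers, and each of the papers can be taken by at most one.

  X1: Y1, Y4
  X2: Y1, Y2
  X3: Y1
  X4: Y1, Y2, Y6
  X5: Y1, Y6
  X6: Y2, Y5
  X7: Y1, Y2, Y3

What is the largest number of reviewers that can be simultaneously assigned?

Unit-capacity flow: source→left, listed edges, right→sink; max matching = max flow.
Augmenting path X1→Y1 (+1); matched 1.
Augmenting path X2→Y2 (+1); matched 2.
Augmenting path X4→Y6 (+1); matched 3.
Augmenting path X6→Y5 (+1); matched 4.
Augmenting path X7→Y3 (+1); matched 5.
Augmenting path X3→Y1→X1→Y4 (+1); matched 6.
No augmenting path remains; maximum matching = 6.
König certificate: {X1, X6, X7, Y1, Y2, Y6} is a vertex cover of size 6 (every listed pair touches it), so no matching can be larger.

6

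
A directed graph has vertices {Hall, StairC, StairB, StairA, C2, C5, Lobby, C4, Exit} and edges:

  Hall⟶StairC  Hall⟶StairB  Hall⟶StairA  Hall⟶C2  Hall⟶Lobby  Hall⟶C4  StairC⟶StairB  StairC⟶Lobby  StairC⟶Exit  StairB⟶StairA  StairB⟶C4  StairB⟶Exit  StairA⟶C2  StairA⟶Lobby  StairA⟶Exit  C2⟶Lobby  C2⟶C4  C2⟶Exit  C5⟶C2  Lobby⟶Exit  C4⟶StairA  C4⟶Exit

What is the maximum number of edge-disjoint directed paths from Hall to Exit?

6

Assign every edge capacity 1; by Menger, the answer equals the max flow.
Path Hall→StairC→Exit (+1); total 1.
Path Hall→StairB→Exit (+1); total 2.
Path Hall→StairA→Exit (+1); total 3.
Path Hall→C2→Exit (+1); total 4.
Path Hall→Lobby→Exit (+1); total 5.
Path Hall→C4→Exit (+1); total 6.
No residual Hall→Exit path; max flow = 6.
Certifying cut of size 6: {Hall→C2, Hall→C4, Hall→Lobby, Hall→StairA, Hall→StairB, Hall→StairC}.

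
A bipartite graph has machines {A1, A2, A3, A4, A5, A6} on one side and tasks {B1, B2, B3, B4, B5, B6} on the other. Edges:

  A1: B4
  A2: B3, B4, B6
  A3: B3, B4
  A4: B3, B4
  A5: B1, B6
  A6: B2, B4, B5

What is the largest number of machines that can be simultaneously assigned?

Unit-capacity flow: source→left, listed edges, right→sink; max matching = max flow.
Augmenting path A1→B4 (+1); matched 1.
Augmenting path A2→B3 (+1); matched 2.
Augmenting path A5→B1 (+1); matched 3.
Augmenting path A6→B2 (+1); matched 4.
Augmenting path A3→B3→A2→B6 (+1); matched 5.
No augmenting path remains; maximum matching = 5.
König certificate: {A2, A5, A6, B3, B4} is a vertex cover of size 5 (every listed pair touches it), so no matching can be larger.

5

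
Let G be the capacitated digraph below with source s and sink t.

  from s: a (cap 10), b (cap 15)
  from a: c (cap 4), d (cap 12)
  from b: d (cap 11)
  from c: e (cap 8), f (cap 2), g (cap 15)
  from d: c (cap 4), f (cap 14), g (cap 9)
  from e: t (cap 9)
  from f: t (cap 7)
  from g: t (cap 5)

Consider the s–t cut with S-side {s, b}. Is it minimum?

Given cut capacity: 10 + 11 = 21.
Augment s→a→c→e→t: bottleneck 4, flow now 4.
Augment s→a→d→f→t: bottleneck 6, flow now 10.
Augment s→b→d→f→t: bottleneck 1, flow now 11.
Augment s→b→d→g→t: bottleneck 5, flow now 16.
Augment s→b→d→c→e→t: bottleneck 4, flow now 20.
No augmenting path remains; maximum flow = 20.
In the residual graph, reachable from s: {s, a, b, d, f, g}.
Min-cut edges: a→c (4), d→c (4), f→t (7), g→t (5); capacity 4 + 4 + 7 + 5 = 20.
Cut capacity 21 exceeds the max flow 20, so it is not minimum.

No — its capacity is 21, but the minimum cut has capacity 20.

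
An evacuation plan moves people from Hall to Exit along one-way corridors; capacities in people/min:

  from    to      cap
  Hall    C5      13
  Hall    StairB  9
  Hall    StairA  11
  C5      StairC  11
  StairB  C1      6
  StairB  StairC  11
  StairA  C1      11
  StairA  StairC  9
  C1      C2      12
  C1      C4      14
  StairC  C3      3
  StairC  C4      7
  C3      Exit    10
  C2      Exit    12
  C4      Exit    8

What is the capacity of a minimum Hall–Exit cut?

Augment Hall→C5→StairC→C3→Exit: bottleneck 3, flow now 3.
Augment Hall→C5→StairC→C4→Exit: bottleneck 7, flow now 10.
Augment Hall→StairB→C1→C2→Exit: bottleneck 6, flow now 16.
Augment Hall→StairA→C1→C2→Exit: bottleneck 6, flow now 22.
Augment Hall→StairA→C1→C4→Exit: bottleneck 1, flow now 23.
No augmenting path remains; maximum flow = 23.
By max-flow min-cut, the minimum cut capacity equals the max flow.
In the residual graph, reachable from Hall: {Hall, C5, StairB, StairA, C1, StairC, C4}.
Min-cut edges: C1→C2 (12), StairC→C3 (3), C4→Exit (8); capacity 12 + 3 + 8 = 23.

23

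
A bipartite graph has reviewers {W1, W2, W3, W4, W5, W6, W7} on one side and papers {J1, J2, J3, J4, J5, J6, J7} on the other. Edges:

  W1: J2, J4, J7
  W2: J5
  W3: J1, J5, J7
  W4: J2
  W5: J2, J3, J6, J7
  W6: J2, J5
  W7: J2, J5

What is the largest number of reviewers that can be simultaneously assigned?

Unit-capacity flow: source→left, listed edges, right→sink; max matching = max flow.
Augmenting path W1→J2 (+1); matched 1.
Augmenting path W2→J5 (+1); matched 2.
Augmenting path W3→J1 (+1); matched 3.
Augmenting path W5→J3 (+1); matched 4.
Augmenting path W4→J2→W1→J4 (+1); matched 5.
No augmenting path remains; maximum matching = 5.
König certificate: {W1, W3, W5, J2, J5} is a vertex cover of size 5 (every listed pair touches it), so no matching can be larger.

5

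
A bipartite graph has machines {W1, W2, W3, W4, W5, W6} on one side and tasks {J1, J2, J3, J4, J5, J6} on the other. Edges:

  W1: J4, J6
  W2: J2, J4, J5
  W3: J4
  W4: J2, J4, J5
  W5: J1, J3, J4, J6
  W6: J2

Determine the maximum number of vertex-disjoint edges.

Unit-capacity flow: source→left, listed edges, right→sink; max matching = max flow.
Augmenting path W1→J4 (+1); matched 1.
Augmenting path W2→J2 (+1); matched 2.
Augmenting path W4→J5 (+1); matched 3.
Augmenting path W5→J1 (+1); matched 4.
Augmenting path W3→J4→W1→J6 (+1); matched 5.
No augmenting path remains; maximum matching = 5.
König certificate: {W1, W5, J2, J4, J5} is a vertex cover of size 5 (every listed pair touches it), so no matching can be larger.

5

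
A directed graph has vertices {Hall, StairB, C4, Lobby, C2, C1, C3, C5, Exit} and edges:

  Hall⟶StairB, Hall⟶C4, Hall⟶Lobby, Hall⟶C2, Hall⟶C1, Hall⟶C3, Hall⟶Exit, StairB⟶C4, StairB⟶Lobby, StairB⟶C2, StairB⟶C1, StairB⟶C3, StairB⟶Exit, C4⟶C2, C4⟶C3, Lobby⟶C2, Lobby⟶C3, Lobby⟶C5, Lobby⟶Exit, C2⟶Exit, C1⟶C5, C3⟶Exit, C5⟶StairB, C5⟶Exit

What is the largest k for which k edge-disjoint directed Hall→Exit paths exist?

Assign every edge capacity 1; by Menger, the answer equals the max flow.
Path Hall→Exit (+1); total 1.
Path Hall→StairB→Exit (+1); total 2.
Path Hall→Lobby→Exit (+1); total 3.
Path Hall→C2→Exit (+1); total 4.
Path Hall→C3→Exit (+1); total 5.
Path Hall→C1→C5→Exit (+1); total 6.
No residual Hall→Exit path; max flow = 6.
Certifying cut of size 6: {C2→Exit, C3→Exit, Hall→C1, Hall→Exit, Hall→Lobby, Hall→StairB}.

6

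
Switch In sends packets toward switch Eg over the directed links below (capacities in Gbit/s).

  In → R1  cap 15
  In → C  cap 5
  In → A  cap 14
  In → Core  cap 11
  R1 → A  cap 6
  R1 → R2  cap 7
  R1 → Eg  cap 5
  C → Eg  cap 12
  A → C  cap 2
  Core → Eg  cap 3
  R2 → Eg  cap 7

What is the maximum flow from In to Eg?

22

Augment In→R1→Eg: bottleneck 5, flow now 5.
Augment In→C→Eg: bottleneck 5, flow now 10.
Augment In→Core→Eg: bottleneck 3, flow now 13.
Augment In→R1→R2→Eg: bottleneck 7, flow now 20.
Augment In→A→C→Eg: bottleneck 2, flow now 22.
No augmenting path remains; maximum flow = 22.
In the residual graph, reachable from In: {In, R1, A, Core}.
Min-cut edges: In→C (5), R1→R2 (7), R1→Eg (5), A→C (2), Core→Eg (3); capacity 5 + 7 + 5 + 2 + 3 = 22.
This cut is saturated, so no flow can exceed 22.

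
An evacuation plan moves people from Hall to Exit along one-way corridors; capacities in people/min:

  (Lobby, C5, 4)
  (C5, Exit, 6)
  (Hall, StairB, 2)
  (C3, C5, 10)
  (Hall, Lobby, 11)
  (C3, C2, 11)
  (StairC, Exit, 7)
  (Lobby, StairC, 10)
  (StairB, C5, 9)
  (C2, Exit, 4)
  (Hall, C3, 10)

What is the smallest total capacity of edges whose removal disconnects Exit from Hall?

Augment Hall→StairB→C5→Exit: bottleneck 2, flow now 2.
Augment Hall→C3→C2→Exit: bottleneck 4, flow now 6.
Augment Hall→C3→C5→Exit: bottleneck 4, flow now 10.
Augment Hall→Lobby→StairC→Exit: bottleneck 7, flow now 17.
No augmenting path remains; maximum flow = 17.
By max-flow min-cut, the minimum cut capacity equals the max flow.
In the residual graph, reachable from Hall: {Hall, StairB, C3, Lobby, C2, StairC, C5}.
Min-cut edges: C2→Exit (4), StairC→Exit (7), C5→Exit (6); capacity 4 + 7 + 6 = 17.

17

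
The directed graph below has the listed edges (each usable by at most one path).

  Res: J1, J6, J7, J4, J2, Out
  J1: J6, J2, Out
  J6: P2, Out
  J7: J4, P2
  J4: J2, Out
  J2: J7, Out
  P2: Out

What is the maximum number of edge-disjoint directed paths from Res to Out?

6

Assign every edge capacity 1; by Menger, the answer equals the max flow.
Path Res→Out (+1); total 1.
Path Res→J1→Out (+1); total 2.
Path Res→J6→Out (+1); total 3.
Path Res→J4→Out (+1); total 4.
Path Res→J2→Out (+1); total 5.
Path Res→J7→P2→Out (+1); total 6.
No residual Res→Out path; max flow = 6.
Certifying cut of size 6: {Res→J1, Res→J2, Res→J4, Res→J6, Res→J7, Res→Out}.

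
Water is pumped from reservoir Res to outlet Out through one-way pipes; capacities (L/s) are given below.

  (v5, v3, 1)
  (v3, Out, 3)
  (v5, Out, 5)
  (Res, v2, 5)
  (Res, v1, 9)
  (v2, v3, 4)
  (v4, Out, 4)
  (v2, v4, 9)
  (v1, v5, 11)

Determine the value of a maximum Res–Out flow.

Augment Res→v1→v5→Out: bottleneck 5, flow now 5.
Augment Res→v2→v3→Out: bottleneck 3, flow now 8.
Augment Res→v2→v4→Out: bottleneck 2, flow now 10.
Augment Res→v1→v5→v3→v2→v4→Out: bottleneck 1, flow now 11. (uses reverse residual edge)
No augmenting path remains; maximum flow = 11.
In the residual graph, reachable from Res: {Res, v1, v5}.
Min-cut edges: Res→v2 (5), v5→v3 (1), v5→Out (5); capacity 5 + 1 + 5 = 11.
This cut is saturated, so no flow can exceed 11.

11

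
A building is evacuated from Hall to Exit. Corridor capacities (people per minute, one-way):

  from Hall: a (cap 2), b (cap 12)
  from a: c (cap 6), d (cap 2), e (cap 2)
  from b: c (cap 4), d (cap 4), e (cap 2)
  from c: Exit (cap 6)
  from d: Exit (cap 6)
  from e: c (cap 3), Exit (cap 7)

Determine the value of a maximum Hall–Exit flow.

Augment Hall→a→c→Exit: bottleneck 2, flow now 2.
Augment Hall→b→c→Exit: bottleneck 4, flow now 6.
Augment Hall→b→d→Exit: bottleneck 4, flow now 10.
Augment Hall→b→e→Exit: bottleneck 2, flow now 12.
No augmenting path remains; maximum flow = 12.
In the residual graph, reachable from Hall: {Hall, b}.
Min-cut edges: Hall→a (2), b→c (4), b→d (4), b→e (2); capacity 2 + 4 + 4 + 2 = 12.
This cut is saturated, so no flow can exceed 12.

12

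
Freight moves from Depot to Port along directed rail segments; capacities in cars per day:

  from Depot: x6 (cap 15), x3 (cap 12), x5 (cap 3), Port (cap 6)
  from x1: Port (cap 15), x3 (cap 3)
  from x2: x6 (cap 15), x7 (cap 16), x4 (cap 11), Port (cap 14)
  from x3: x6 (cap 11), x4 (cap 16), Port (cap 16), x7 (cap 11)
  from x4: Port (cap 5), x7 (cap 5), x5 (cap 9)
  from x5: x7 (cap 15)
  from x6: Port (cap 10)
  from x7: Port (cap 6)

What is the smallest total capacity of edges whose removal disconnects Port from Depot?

31

Augment Depot→Port: bottleneck 6, flow now 6.
Augment Depot→x3→Port: bottleneck 12, flow now 18.
Augment Depot→x6→Port: bottleneck 10, flow now 28.
Augment Depot→x5→x7→Port: bottleneck 3, flow now 31.
No augmenting path remains; maximum flow = 31.
By max-flow min-cut, the minimum cut capacity equals the max flow.
In the residual graph, reachable from Depot: {Depot, x6}.
Min-cut edges: Depot→x3 (12), Depot→x5 (3), Depot→Port (6), x6→Port (10); capacity 12 + 3 + 6 + 10 = 31.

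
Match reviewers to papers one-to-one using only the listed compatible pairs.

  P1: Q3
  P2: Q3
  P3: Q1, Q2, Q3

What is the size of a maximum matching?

Unit-capacity flow: source→left, listed edges, right→sink; max matching = max flow.
Augmenting path P1→Q3 (+1); matched 1.
Augmenting path P3→Q1 (+1); matched 2.
No augmenting path remains; maximum matching = 2.
König certificate: {P3, Q3} is a vertex cover of size 2 (every listed pair touches it), so no matching can be larger.

2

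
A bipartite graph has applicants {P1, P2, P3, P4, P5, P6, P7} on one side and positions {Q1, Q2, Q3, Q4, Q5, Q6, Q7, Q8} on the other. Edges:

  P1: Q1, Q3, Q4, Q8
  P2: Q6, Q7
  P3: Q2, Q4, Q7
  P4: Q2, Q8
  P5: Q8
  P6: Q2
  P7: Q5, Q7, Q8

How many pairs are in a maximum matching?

Unit-capacity flow: source→left, listed edges, right→sink; max matching = max flow.
Augmenting path P1→Q1 (+1); matched 1.
Augmenting path P2→Q6 (+1); matched 2.
Augmenting path P3→Q2 (+1); matched 3.
Augmenting path P4→Q8 (+1); matched 4.
Augmenting path P7→Q5 (+1); matched 5.
Augmenting path P6→Q2→P3→Q4 (+1); matched 6.
No augmenting path remains; maximum matching = 6.
König certificate: {P1, P2, P3, P7, Q2, Q8} is a vertex cover of size 6 (every listed pair touches it), so no matching can be larger.

6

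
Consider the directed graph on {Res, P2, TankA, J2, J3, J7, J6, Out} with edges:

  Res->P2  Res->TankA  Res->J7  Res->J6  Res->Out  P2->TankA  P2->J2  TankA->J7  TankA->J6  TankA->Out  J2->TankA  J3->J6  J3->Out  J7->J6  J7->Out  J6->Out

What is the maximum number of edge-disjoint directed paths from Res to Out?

4

Assign every edge capacity 1; by Menger, the answer equals the max flow.
Path Res→Out (+1); total 1.
Path Res→TankA→Out (+1); total 2.
Path Res→J7→Out (+1); total 3.
Path Res→J6→Out (+1); total 4.
No residual Res→Out path; max flow = 4.
Certifying cut of size 4: {J6→Out, J7→Out, Res→Out, TankA→Out}.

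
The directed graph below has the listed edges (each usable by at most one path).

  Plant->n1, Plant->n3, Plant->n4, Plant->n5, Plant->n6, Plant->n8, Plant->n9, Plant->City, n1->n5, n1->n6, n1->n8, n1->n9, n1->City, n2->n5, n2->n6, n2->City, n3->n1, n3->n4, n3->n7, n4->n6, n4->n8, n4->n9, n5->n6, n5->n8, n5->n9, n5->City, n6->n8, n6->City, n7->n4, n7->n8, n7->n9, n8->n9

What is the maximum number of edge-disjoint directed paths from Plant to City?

Assign every edge capacity 1; by Menger, the answer equals the max flow.
Path Plant→City (+1); total 1.
Path Plant→n1→City (+1); total 2.
Path Plant→n5→City (+1); total 3.
Path Plant→n6→City (+1); total 4.
No residual Plant→City path; max flow = 4.
Certifying cut of size 4: {Plant→City, n1→City, n5→City, n6→City}.

4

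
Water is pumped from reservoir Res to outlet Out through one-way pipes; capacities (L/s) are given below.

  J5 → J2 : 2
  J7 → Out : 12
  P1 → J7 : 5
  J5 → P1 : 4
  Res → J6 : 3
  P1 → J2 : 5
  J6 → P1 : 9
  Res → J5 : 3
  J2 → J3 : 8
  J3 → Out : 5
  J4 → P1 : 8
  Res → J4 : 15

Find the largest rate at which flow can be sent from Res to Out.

10

Augment Res→J5→P1→J7→Out: bottleneck 3, flow now 3.
Augment Res→J6→P1→J7→Out: bottleneck 2, flow now 5.
Augment Res→J6→P1→J2→J3→Out: bottleneck 1, flow now 6.
Augment Res→J4→P1→J2→J3→Out: bottleneck 4, flow now 10.
No augmenting path remains; maximum flow = 10.
In the residual graph, reachable from Res: {Res, J5, J6, J4, P1, J2, J3}.
Min-cut edges: P1→J7 (5), J3→Out (5); capacity 5 + 5 = 10.
This cut is saturated, so no flow can exceed 10.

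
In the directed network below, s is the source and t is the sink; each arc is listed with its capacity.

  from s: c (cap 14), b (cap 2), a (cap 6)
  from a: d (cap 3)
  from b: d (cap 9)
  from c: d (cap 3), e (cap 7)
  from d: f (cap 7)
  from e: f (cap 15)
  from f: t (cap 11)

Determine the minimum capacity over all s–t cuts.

11

Augment s→a→d→f→t: bottleneck 3, flow now 3.
Augment s→b→d→f→t: bottleneck 2, flow now 5.
Augment s→c→d→f→t: bottleneck 2, flow now 7.
Augment s→c→e→f→t: bottleneck 4, flow now 11.
No augmenting path remains; maximum flow = 11.
By max-flow min-cut, the minimum cut capacity equals the max flow.
In the residual graph, reachable from s: {s, a, b, c, d, e, f}.
Min-cut edges: f→t (11); capacity 11 = 11.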